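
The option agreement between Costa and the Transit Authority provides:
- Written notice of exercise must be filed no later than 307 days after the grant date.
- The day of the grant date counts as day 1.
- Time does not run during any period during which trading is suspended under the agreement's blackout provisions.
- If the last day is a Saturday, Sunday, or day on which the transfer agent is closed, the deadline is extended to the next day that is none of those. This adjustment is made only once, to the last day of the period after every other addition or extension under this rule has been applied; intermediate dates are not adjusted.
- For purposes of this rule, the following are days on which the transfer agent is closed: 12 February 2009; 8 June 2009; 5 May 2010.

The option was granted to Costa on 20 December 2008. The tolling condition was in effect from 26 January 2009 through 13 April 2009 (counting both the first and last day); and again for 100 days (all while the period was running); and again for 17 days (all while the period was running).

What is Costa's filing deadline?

May 6, 2010

Counting 20 December 2008 as day 1, day 307 is October 22, 2009.
From January 26, 2009 through April 13, 2009 inclusive is 78 days; tolling adds 78 days: October 22, 2009 + 78 days = January 8, 2010.
Tolling adds 100 days: January 8, 2010 + 100 days = April 18, 2010.
Tolling adds 17 days: April 18, 2010 + 17 days = May 5, 2010.
May 5, 2010 is a listed holiday. The next qualifying day is May 6, 2010.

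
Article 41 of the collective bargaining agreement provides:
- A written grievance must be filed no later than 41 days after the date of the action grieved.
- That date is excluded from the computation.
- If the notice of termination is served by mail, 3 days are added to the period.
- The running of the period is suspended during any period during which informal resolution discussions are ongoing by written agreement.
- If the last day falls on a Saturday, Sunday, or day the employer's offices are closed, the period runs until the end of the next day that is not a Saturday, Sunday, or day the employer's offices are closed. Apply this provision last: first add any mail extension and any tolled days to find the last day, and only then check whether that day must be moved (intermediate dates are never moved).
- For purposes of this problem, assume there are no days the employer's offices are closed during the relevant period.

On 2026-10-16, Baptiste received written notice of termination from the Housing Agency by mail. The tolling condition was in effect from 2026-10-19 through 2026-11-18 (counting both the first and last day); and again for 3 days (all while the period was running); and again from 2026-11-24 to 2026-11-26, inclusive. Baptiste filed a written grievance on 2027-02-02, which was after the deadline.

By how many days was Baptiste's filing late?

41 days after 2026-10-16 is November 26, 2026.
Service was by mail, adding 3 days: November 26, 2026 + 3 days = November 29, 2026.
From October 19, 2026 through November 18, 2026 inclusive is 31 days; tolling adds 31 days: November 29, 2026 + 31 days = December 30, 2026.
Tolling adds 3 days: December 30, 2026 + 3 days = January 2, 2027.
From November 24, 2026 through November 26, 2026 inclusive is 3 days; tolling adds 3 days: January 2, 2027 + 3 days = January 5, 2027.
January 5, 2027 is a Tuesday and not a day the employer's offices are closed, so no extension applies.
The deadline is January 5, 2027; from January 5, 2027 to February 2, 2027 is 28 days.

28 days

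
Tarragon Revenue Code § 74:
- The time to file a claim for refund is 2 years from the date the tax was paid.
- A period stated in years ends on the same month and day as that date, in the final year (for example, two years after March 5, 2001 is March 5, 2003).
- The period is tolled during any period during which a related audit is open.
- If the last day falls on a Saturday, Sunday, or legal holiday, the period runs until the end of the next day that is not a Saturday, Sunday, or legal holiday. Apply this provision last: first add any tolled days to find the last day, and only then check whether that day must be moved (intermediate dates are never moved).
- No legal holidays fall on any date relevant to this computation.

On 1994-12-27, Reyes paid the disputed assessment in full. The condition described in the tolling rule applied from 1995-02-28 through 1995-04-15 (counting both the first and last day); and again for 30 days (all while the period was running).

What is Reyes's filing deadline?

2 years after 1994-12-27 is December 27, 1996.
From February 28, 1995 through April 15, 1995 inclusive is 47 days; tolling adds 47 days: December 27, 1996 + 47 days = February 12, 1997.
Tolling adds 30 days: February 12, 1997 + 30 days = March 14, 1997.
March 14, 1997 is a Friday and not a legal holiday, so no extension applies.

March 14, 1997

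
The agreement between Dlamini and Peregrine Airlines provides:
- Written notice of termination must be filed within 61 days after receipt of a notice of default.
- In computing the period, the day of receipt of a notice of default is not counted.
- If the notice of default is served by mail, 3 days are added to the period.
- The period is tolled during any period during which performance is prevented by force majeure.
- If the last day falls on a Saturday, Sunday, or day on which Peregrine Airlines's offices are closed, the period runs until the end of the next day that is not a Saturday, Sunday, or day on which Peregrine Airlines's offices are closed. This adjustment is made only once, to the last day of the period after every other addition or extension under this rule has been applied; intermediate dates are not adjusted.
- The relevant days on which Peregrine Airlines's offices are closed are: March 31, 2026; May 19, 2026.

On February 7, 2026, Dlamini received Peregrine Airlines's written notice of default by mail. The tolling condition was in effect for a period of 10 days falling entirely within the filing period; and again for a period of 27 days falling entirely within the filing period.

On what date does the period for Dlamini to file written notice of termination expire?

May 20, 2026

61 days after February 7, 2026 is April 9, 2026.
Service was by mail, adding 3 days: April 9, 2026 + 3 days = April 12, 2026.
Tolling adds 10 days: April 12, 2026 + 10 days = April 22, 2026.
Tolling adds 27 days: April 22, 2026 + 27 days = May 19, 2026.
May 19, 2026 is a listed holiday. The next qualifying day is May 20, 2026.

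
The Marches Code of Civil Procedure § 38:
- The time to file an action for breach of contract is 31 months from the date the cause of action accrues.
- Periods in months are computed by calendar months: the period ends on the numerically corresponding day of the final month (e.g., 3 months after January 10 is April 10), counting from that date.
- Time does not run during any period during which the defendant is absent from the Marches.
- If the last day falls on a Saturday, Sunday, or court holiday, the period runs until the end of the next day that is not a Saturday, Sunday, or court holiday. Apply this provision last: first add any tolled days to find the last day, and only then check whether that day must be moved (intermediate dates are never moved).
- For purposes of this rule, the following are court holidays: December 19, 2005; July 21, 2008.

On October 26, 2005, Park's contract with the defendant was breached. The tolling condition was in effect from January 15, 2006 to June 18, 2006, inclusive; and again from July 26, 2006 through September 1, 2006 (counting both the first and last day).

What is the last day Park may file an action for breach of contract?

31 months after October 26, 2005 is May 26, 2008.
From January 15, 2006 through June 18, 2006 inclusive is 155 days; tolling adds 155 days: May 26, 2008 + 155 days = October 28, 2008.
From July 26, 2006 through September 1, 2006 inclusive is 38 days; tolling adds 38 days: October 28, 2008 + 38 days = December 5, 2008.
December 5, 2008 is a Friday and not a court holiday, so no extension applies.

December 5, 2008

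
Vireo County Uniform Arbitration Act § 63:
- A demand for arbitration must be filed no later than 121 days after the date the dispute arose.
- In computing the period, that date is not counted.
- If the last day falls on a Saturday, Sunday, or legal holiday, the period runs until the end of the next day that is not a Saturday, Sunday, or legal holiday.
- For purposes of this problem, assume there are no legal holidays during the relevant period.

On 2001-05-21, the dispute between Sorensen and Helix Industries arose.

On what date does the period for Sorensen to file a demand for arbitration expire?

September 19, 2001

121 days after 2001-05-21 is September 19, 2001.
September 19, 2001 is a Wednesday and not a legal holiday, so no extension applies.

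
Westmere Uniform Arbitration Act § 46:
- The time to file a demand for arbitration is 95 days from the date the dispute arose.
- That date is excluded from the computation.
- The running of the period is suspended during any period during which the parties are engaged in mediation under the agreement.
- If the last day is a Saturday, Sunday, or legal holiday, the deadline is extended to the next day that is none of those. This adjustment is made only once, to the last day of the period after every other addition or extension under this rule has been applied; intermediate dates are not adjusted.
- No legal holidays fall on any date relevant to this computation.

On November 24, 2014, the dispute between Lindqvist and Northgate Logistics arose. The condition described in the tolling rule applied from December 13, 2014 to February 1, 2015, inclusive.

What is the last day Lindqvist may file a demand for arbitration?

April 20, 2015

95 days after November 24, 2014 is February 27, 2015.
From December 13, 2014 through February 1, 2015 inclusive is 51 days; tolling adds 51 days: February 27, 2015 + 51 days = April 19, 2015.
April 19, 2015 is Sunday. The next qualifying day is April 20, 2015.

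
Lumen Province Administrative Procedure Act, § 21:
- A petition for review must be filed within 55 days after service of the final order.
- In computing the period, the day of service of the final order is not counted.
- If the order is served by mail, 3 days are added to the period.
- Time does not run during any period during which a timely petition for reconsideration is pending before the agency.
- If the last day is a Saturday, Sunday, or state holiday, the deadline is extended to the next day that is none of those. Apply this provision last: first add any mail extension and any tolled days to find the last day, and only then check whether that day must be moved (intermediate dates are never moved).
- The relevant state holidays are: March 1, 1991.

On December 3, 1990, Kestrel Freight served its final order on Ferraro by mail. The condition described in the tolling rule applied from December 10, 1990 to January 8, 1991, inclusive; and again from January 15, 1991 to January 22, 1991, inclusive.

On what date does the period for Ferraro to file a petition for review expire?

55 days after December 3, 1990 is January 27, 1991.
Service was by mail, adding 3 days: January 27, 1991 + 3 days = January 30, 1991.
From December 10, 1990 through January 8, 1991 inclusive is 30 days; tolling adds 30 days: January 30, 1991 + 30 days = March 1, 1991.
From January 15, 1991 through January 22, 1991 inclusive is 8 days; tolling adds 8 days: March 1, 1991 + 8 days = March 9, 1991.
March 9, 1991 is Saturday; March 10, 1991 is Sunday. The next qualifying day is March 11, 1991.

March 11, 1991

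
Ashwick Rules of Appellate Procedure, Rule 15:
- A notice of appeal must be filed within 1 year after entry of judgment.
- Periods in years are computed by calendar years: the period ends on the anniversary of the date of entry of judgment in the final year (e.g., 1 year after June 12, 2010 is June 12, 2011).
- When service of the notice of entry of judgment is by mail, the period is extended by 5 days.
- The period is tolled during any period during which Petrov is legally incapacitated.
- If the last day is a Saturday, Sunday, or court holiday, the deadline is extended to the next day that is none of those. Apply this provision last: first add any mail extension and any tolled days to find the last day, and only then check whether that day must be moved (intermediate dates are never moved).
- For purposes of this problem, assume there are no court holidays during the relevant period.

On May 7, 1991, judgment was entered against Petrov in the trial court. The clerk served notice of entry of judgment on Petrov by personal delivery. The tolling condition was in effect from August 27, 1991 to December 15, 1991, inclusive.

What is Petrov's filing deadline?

1 year after May 7, 1991 is May 7, 1992.
Service was not by mail, so no mail extension applies.
From August 27, 1991 through December 15, 1991 inclusive is 111 days; tolling adds 111 days: May 7, 1992 + 111 days = August 26, 1992.
August 26, 1992 is a Wednesday and not a court holiday, so no extension applies.

August 26, 1992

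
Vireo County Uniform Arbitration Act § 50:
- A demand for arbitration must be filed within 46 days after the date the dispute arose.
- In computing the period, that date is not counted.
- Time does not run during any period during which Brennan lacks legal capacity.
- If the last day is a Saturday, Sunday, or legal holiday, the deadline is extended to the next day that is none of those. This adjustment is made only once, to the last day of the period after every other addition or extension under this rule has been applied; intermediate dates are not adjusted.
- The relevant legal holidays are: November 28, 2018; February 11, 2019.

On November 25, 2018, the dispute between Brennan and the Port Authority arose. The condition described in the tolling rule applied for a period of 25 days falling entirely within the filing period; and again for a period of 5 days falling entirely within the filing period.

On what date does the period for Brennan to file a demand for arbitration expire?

46 days after November 25, 2018 is January 10, 2019.
Tolling adds 25 days: January 10, 2019 + 25 days = February 4, 2019.
Tolling adds 5 days: February 4, 2019 + 5 days = February 9, 2019.
February 9, 2019 is Saturday; February 10, 2019 is Sunday; February 11, 2019 is a listed holiday. The next qualifying day is February 12, 2019.

February 12, 2019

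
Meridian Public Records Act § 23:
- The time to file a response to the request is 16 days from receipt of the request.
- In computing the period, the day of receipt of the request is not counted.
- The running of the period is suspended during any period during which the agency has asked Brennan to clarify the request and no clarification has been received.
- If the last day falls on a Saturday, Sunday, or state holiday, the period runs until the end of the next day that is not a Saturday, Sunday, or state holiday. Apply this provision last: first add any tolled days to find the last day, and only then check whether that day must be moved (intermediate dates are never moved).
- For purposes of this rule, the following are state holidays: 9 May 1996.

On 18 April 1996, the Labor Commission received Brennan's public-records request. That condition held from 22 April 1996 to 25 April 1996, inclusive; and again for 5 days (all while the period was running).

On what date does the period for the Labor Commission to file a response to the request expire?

16 days after 18 April 1996 is May 4, 1996.
From April 22, 1996 through April 25, 1996 inclusive is 4 days; tolling adds 4 days: May 4, 1996 + 4 days = May 8, 1996.
Tolling adds 5 days: May 8, 1996 + 5 days = May 13, 1996.
May 13, 1996 is a Monday and not a state holiday, so no extension applies.

May 13, 1996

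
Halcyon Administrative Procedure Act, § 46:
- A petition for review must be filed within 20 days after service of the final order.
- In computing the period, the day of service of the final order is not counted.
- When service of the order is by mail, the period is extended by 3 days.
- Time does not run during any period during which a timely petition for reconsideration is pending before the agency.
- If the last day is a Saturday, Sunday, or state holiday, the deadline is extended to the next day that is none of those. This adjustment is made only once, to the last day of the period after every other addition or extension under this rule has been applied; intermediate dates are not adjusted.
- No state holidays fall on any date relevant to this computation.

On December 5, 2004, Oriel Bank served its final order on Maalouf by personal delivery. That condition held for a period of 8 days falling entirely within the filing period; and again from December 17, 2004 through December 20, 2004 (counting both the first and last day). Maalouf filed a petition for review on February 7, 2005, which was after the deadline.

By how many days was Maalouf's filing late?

20 days after December 5, 2004 is December 25, 2004.
Service was not by mail, so no mail extension applies.
Tolling adds 8 days: December 25, 2004 + 8 days = January 2, 2005.
From December 17, 2004 through December 20, 2004 inclusive is 4 days; tolling adds 4 days: January 2, 2005 + 4 days = January 6, 2005.
January 6, 2005 is a Thursday and not a state holiday, so no extension applies.
The deadline is January 6, 2005; from January 6, 2005 to February 7, 2005 is 32 days.

32 days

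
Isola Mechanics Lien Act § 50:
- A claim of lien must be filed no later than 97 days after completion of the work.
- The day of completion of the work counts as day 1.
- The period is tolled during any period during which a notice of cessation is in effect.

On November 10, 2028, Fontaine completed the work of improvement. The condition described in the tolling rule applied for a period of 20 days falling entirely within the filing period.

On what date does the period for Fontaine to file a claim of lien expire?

Counting November 10, 2028 as day 1, day 97 is February 14, 2029.
Tolling adds 20 days: February 14, 2029 + 20 days = March 6, 2029.

March 6, 2029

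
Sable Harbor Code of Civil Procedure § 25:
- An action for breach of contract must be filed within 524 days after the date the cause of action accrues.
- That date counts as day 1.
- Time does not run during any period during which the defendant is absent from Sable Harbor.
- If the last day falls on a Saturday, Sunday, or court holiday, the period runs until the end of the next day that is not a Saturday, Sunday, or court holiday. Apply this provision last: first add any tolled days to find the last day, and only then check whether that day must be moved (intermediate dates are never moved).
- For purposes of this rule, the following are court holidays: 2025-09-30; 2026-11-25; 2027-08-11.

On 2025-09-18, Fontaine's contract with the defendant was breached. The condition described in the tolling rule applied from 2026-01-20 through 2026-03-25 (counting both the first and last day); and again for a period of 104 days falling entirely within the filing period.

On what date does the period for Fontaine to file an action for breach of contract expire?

Counting 2025-09-18 as day 1, day 524 is February 23, 2027.
From January 20, 2026 through March 25, 2026 inclusive is 65 days; tolling adds 65 days: February 23, 2027 + 65 days = April 29, 2027.
Tolling adds 104 days: April 29, 2027 + 104 days = August 11, 2027.
August 11, 2027 is a listed holiday. The next qualifying day is August 12, 2027.

August 12, 2027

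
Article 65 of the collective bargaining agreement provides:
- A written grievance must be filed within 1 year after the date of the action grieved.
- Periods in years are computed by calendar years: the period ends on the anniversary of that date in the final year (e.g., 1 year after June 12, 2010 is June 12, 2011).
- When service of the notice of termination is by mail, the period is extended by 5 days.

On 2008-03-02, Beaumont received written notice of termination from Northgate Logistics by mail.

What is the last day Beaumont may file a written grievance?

March 7, 2009

1 year after 2008-03-02 is March 2, 2009.
Service was by mail, adding 5 days: March 2, 2009 + 5 days = March 7, 2009.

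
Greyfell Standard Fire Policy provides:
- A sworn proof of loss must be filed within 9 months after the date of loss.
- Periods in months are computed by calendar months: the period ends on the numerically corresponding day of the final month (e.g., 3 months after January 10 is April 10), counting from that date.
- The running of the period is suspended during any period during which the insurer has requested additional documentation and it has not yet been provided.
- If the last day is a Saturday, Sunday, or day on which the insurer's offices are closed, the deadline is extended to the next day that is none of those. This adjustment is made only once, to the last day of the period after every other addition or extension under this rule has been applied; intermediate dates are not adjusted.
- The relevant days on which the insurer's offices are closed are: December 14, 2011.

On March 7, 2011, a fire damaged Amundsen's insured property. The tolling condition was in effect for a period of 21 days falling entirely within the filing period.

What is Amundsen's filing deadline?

December 28, 2011

9 months after March 7, 2011 is December 7, 2011.
Tolling adds 21 days: December 7, 2011 + 21 days = December 28, 2011.
December 28, 2011 is a Wednesday and not a day on which the insurer's offices are closed, so no extension applies.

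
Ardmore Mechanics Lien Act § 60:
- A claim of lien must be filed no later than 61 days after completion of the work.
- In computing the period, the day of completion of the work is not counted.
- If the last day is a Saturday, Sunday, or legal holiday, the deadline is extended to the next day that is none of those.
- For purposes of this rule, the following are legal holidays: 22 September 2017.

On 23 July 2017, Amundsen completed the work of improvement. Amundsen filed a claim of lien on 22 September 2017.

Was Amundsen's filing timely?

61 days after 23 July 2017 is September 22, 2017.
September 22, 2017 is a listed holiday; September 23, 2017 is Saturday; September 24, 2017 is Sunday. The next qualifying day is September 25, 2017.
The deadline is September 25, 2017; the filing on September 22, 2017 is on or before that date.

Yes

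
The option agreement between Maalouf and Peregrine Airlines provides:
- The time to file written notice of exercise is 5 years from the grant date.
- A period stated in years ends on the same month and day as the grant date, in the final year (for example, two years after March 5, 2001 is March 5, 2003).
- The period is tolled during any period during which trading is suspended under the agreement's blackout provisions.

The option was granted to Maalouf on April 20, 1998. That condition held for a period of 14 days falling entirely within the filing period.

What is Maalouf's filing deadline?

May 4, 2003

5 years after April 20, 1998 is April 20, 2003.
Tolling adds 14 days: April 20, 2003 + 14 days = May 4, 2003.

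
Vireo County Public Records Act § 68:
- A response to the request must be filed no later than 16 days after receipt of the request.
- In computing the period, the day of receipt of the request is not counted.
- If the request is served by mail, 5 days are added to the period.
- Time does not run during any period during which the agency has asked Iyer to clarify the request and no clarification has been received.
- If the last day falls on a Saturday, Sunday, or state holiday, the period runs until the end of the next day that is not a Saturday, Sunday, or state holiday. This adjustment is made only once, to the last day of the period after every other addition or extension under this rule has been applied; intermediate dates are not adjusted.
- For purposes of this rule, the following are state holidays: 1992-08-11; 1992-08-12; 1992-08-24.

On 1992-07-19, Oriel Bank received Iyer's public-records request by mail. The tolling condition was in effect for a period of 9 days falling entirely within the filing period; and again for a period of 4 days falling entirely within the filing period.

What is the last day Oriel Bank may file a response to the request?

16 days after 1992-07-19 is August 4, 1992.
Service was by mail, adding 5 days: August 4, 1992 + 5 days = August 9, 1992.
Tolling adds 9 days: August 9, 1992 + 9 days = August 18, 1992.
Tolling adds 4 days: August 18, 1992 + 4 days = August 22, 1992.
August 22, 1992 is Saturday; August 23, 1992 is Sunday; August 24, 1992 is a listed holiday. The next qualifying day is August 25, 1992.

August 25, 1992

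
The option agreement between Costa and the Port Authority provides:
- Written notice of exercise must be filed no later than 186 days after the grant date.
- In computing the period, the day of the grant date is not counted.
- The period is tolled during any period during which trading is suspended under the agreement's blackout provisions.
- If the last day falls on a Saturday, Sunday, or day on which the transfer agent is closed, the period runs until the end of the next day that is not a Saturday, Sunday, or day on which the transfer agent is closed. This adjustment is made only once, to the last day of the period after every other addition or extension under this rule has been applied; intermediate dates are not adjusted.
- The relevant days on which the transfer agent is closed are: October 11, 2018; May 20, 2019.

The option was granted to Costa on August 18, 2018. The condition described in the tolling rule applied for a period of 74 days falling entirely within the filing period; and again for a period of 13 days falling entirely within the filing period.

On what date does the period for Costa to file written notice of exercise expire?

186 days after August 18, 2018 is February 20, 2019.
Tolling adds 74 days: February 20, 2019 + 74 days = May 5, 2019.
Tolling adds 13 days: May 5, 2019 + 13 days = May 18, 2019.
May 18, 2019 is Saturday; May 19, 2019 is Sunday; May 20, 2019 is a listed holiday. The next qualifying day is May 21, 2019.

May 21, 2019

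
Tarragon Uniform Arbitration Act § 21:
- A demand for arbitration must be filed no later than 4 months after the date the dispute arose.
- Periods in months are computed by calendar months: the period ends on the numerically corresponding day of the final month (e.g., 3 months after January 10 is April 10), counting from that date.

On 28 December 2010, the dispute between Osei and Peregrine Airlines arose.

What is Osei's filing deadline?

April 28, 2011

4 months after 28 December 2010 is April 28, 2011.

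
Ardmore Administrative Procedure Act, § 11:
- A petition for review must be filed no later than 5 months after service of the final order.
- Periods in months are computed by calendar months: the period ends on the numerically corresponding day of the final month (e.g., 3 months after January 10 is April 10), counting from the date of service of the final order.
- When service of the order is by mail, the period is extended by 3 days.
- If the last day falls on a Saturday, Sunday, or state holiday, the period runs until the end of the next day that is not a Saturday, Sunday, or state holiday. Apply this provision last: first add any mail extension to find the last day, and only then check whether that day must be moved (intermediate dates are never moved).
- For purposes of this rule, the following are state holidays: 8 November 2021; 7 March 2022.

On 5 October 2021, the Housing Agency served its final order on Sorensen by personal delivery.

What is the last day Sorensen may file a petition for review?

March 8, 2022

5 months after 5 October 2021 is March 5, 2022.
Service was not by mail, so no mail extension applies.
March 5, 2022 is Saturday; March 6, 2022 is Sunday; March 7, 2022 is a listed holiday. The next qualifying day is March 8, 2022.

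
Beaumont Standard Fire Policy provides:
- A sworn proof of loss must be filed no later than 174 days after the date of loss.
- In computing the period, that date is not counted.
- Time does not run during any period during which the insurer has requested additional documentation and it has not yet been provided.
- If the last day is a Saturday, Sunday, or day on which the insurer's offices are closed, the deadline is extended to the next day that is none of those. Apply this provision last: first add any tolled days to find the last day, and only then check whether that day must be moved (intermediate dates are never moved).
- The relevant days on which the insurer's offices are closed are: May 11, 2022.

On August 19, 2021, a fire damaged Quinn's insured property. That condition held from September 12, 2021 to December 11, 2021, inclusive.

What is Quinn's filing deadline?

174 days after August 19, 2021 is February 9, 2022.
From September 12, 2021 through December 11, 2021 inclusive is 91 days; tolling adds 91 days: February 9, 2022 + 91 days = May 11, 2022.
May 11, 2022 is a listed holiday. The next qualifying day is May 12, 2022.

May 12, 2022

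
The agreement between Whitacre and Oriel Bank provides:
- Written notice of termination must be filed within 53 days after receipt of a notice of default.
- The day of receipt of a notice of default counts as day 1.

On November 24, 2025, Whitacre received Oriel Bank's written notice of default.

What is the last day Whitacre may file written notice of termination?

January 15, 2026

Counting November 24, 2025 as day 1, day 53 is January 15, 2026.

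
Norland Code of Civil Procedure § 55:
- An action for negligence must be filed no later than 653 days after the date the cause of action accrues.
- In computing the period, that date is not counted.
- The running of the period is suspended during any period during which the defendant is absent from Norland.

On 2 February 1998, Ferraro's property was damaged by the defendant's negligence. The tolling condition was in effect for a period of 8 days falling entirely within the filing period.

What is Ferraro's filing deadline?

November 25, 1999

653 days after 2 February 1998 is November 17, 1999.
Tolling adds 8 days: November 17, 1999 + 8 days = November 25, 1999.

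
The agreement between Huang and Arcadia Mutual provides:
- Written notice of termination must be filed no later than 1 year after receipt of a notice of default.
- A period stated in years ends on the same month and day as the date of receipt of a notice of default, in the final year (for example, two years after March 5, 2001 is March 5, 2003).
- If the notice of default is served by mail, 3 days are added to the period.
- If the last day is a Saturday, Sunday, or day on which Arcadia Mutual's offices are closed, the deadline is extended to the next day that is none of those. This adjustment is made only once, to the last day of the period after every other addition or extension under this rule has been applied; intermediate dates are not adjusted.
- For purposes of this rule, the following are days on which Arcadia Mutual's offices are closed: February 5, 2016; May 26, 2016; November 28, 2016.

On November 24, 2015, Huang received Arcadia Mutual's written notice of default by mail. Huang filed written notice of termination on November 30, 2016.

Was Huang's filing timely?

No

1 year after November 24, 2015 is November 24, 2016.
Service was by mail, adding 3 days: November 24, 2016 + 3 days = November 27, 2016.
November 27, 2016 is Sunday; November 28, 2016 is a listed holiday. The next qualifying day is November 29, 2016.
The deadline is November 29, 2016; the filing on November 30, 2016 is after that date.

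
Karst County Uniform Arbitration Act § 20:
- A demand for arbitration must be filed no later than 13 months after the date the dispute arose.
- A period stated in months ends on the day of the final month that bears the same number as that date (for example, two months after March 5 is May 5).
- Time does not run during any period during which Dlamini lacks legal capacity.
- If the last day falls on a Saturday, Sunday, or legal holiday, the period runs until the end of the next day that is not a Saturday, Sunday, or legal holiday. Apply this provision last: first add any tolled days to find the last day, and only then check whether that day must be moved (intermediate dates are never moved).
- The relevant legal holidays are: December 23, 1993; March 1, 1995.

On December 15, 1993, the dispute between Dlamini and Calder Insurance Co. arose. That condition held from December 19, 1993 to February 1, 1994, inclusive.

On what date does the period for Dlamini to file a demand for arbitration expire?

March 2, 1995

13 months after December 15, 1993 is January 15, 1995.
From December 19, 1993 through February 1, 1994 inclusive is 45 days; tolling adds 45 days: January 15, 1995 + 45 days = March 1, 1995.
March 1, 1995 is a listed holiday. The next qualifying day is March 2, 1995.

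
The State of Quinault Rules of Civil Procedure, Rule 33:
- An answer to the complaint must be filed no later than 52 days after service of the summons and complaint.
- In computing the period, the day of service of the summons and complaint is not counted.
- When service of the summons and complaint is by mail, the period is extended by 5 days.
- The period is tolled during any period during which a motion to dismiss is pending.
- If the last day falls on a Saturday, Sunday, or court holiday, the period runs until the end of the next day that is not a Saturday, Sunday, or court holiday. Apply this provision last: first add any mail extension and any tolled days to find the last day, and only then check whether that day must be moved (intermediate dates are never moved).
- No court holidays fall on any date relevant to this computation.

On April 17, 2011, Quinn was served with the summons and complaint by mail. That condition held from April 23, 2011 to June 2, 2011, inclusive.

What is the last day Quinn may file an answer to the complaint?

52 days after April 17, 2011 is June 8, 2011.
Service was by mail, adding 5 days: June 8, 2011 + 5 days = June 13, 2011.
From April 23, 2011 through June 2, 2011 inclusive is 41 days; tolling adds 41 days: June 13, 2011 + 41 days = July 24, 2011.
July 24, 2011 is Sunday. The next qualifying day is July 25, 2011.

July 25, 2011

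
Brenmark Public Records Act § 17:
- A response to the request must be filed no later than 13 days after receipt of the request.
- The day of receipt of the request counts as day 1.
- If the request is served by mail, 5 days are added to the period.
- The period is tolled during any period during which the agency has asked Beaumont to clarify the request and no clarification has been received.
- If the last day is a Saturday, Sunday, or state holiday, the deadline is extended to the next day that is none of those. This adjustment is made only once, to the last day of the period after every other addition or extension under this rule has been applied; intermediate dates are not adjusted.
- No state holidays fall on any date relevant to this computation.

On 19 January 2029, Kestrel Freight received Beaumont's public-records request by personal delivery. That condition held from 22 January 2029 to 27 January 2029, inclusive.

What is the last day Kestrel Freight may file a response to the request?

Counting 19 January 2029 as day 1, day 13 is January 31, 2029.
Service was not by mail, so no mail extension applies.
From January 22, 2029 through January 27, 2029 inclusive is 6 days; tolling adds 6 days: January 31, 2029 + 6 days = February 6, 2029.
February 6, 2029 is a Tuesday and not a state holiday, so no extension applies.

February 6, 2029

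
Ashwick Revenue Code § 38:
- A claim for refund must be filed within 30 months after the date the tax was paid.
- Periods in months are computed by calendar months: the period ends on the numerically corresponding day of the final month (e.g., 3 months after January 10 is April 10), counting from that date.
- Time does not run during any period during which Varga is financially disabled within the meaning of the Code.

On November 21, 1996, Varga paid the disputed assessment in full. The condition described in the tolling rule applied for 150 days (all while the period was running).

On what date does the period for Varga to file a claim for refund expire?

30 months after November 21, 1996 is May 21, 1999.
Tolling adds 150 days: May 21, 1999 + 150 days = October 18, 1999.

October 18, 1999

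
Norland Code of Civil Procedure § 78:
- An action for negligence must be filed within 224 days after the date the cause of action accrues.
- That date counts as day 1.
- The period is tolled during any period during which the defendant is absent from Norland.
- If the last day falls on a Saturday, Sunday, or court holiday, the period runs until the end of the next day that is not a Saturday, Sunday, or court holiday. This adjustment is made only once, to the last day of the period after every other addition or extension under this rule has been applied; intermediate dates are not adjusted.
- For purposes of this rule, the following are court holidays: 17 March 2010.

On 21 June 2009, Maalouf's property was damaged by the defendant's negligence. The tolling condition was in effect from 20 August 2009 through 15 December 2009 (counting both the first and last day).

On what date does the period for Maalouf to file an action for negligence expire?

Counting 21 June 2009 as day 1, day 224 is January 30, 2010.
From August 20, 2009 through December 15, 2009 inclusive is 118 days; tolling adds 118 days: January 30, 2010 + 118 days = May 28, 2010.
May 28, 2010 is a Friday and not a court holiday, so no extension applies.

May 28, 2010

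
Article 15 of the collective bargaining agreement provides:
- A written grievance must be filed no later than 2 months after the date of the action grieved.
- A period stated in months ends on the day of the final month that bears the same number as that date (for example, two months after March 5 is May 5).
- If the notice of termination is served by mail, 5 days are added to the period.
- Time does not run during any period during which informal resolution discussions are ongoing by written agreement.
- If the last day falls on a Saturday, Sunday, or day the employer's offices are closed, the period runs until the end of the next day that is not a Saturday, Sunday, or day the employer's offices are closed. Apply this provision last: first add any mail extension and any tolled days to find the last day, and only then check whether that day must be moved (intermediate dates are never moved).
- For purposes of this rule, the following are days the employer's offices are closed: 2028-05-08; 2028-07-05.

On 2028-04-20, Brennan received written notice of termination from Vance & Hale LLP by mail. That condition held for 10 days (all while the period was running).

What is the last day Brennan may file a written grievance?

2 months after 2028-04-20 is June 20, 2028.
Service was by mail, adding 5 days: June 20, 2028 + 5 days = June 25, 2028.
Tolling adds 10 days: June 25, 2028 + 10 days = July 5, 2028.
July 5, 2028 is a listed holiday. The next qualifying day is July 6, 2028.

July 6, 2028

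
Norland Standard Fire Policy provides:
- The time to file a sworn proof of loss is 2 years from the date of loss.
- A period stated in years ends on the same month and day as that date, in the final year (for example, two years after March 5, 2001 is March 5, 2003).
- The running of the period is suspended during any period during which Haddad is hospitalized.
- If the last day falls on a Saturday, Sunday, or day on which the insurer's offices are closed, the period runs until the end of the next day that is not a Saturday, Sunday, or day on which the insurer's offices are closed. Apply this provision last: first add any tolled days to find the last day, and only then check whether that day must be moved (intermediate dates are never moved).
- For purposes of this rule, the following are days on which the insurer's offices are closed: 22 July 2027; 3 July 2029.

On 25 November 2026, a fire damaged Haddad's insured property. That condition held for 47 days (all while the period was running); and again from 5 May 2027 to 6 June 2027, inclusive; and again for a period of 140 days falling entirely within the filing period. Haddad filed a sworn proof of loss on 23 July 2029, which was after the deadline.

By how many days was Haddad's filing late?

2 years after 25 November 2026 is November 25, 2028.
Tolling adds 47 days: November 25, 2028 + 47 days = January 11, 2029.
From May 5, 2027 through June 6, 2027 inclusive is 33 days; tolling adds 33 days: January 11, 2029 + 33 days = February 13, 2029.
Tolling adds 140 days: February 13, 2029 + 140 days = July 3, 2029.
July 3, 2029 is a listed holiday. The next qualifying day is July 4, 2029.
The deadline is July 4, 2029; from July 4, 2029 to July 23, 2029 is 19 days.

19 days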